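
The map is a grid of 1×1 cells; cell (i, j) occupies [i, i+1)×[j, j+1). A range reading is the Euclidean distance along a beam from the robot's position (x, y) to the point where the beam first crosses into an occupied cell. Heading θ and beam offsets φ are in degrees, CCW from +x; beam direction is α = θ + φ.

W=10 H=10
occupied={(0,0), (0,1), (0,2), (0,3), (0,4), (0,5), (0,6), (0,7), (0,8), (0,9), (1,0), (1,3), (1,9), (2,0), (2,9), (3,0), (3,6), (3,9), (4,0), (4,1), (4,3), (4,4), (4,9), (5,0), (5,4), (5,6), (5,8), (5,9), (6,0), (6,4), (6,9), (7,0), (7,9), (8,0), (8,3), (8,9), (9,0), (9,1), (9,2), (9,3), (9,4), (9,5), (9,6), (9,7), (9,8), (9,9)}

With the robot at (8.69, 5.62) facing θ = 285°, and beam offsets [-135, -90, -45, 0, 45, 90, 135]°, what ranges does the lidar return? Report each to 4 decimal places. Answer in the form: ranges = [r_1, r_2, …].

beam 1: φ=-135°, α=150°
  cosα=-0.8660 sinα=0.5000 | (8,5) | tMaxX 0.7967 tMaxY 0.7600 | tΔX 1.1547 tΔY 2.0000
    t=0.7600 [y] (8,6)
    t=0.7967 [x] (7,6)
    t=1.9514 [x] (6,6)
    t=2.7600 [y] (6,7)
    t=3.1061 [x] (5,7)
    t=4.2608 [x] (4,7)
    t=4.7600 [y] (4,8)
    t=5.4155 [x] (3,8)
    t=6.5702 [x] (2,8)
    t=6.7600 [y] (2,9) — stop
  → r_1 = 6.7600
beam 2: φ=-90°, α=195°
  cosα=-0.9659 sinα=-0.2588 | (8,5) | tMaxX 0.7143 tMaxY 2.3955 | tΔX 1.0353 tΔY 3.8637
    t=0.7143 [x] (7,5)
    t=1.7496 [x] (6,5)
    t=2.3955 [y] (6,4) — stop
  → r_2 = 2.3955
beam 3: φ=-45°, α=240°
  cosα=-0.5000 sinα=-0.8660 | (8,5) | tMaxX 1.3800 tMaxY 0.7159 | tΔX 2.0000 tΔY 1.1547
    t=0.7159 [y] (8,4)
    t=1.3800 [x] (7,4)
    t=1.8706 [y] (7,3)
    t=3.0253 [y] (7,2)
    t=3.3800 [x] (6,2)
    t=4.1800 [y] (6,1)
    t=5.3347 [y] (6,0) — stop
  → r_3 = 5.3347
beam 4: φ=0°, α=285°
  cosα=0.2588 sinα=-0.9659 | (8,5) | tMaxX 1.1977 tMaxY 0.6419 | tΔX 3.8637 tΔY 1.0353
    t=0.6419 [y] (8,4)
    t=1.1977 [x] (9,4) — stop
  → r_4 = 1.1977
beam 5: φ=45°, α=330°
  cosα=0.8660 sinα=-0.5000 | (8,5) | tMaxX 0.3580 tMaxY 1.2400 | tΔX 1.1547 tΔY 2.0000
    t=0.3580 [x] (9,5) — stop
  → r_5 = 0.3580
beam 6: φ=90°, α=15°
  cosα=0.9659 sinα=0.2588 | (8,5) | tMaxX 0.3209 tMaxY 1.4682 | tΔX 1.0353 tΔY 3.8637
    t=0.3209 [x] (9,5) — stop
  → r_6 = 0.3209
beam 7: φ=135°, α=60°
  cosα=0.5000 sinα=0.8660 | (8,5) | tMaxX 0.6200 tMaxY 0.4388 | tΔX 2.0000 tΔY 1.1547
    t=0.4388 [y] (8,6)
    t=0.6200 [x] (9,6) — stop
  → r_7 = 0.6200

ranges = [6.7600, 2.3955, 5.3347, 1.1977, 0.3580, 0.3209, 0.6200]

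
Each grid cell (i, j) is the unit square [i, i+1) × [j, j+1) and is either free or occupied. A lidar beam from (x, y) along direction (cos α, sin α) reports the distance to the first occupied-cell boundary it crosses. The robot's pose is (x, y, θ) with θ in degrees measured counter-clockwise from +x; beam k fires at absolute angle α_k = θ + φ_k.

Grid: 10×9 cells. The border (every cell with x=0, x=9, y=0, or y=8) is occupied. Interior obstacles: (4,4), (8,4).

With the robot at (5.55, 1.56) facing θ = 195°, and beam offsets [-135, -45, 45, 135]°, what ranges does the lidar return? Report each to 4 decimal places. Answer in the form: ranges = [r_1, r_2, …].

beam 1: φ=-135°, α=60°
  d=(0.5000,0.8660)  start (5,1)  tX=0.9000 tY=0.5081  stride 1/|dx|=2.0000 1/|dy|=1.1547
    cross y-line → (5,2), t=0.5081
    cross x-line → (6,2), t=0.9000
    cross y-line → (6,3), t=1.6628
    cross y-line → (6,4), t=2.8175
    cross x-line → (7,4), t=2.9000
    cross y-line → (7,5), t=3.9722
    cross x-line → (8,5), t=4.9000
    cross y-line → (8,6), t=5.1269
    cross y-line → (8,7), t=6.2816
    cross x-line → (9,7), t=6.9000 (wall)
  → r_1 = 6.9000
beam 2: φ=-45°, α=150°
  d=(-0.8660,0.5000)  start (5,1)  tX=0.6351 tY=0.8800  stride 1/|dx|=1.1547 1/|dy|=2.0000
    cross x-line → (4,1), t=0.6351
    cross y-line → (4,2), t=0.8800
    cross x-line → (3,2), t=1.7898
    cross y-line → (3,3), t=2.8800
    cross x-line → (2,3), t=2.9445
    cross x-line → (1,3), t=4.0992
    cross y-line → (1,4), t=4.8800
    cross x-line → (0,4), t=5.2539 (wall)
  → r_2 = 5.2539
beam 3: φ=45°, α=240°
  d=(-0.5000,-0.8660)  start (5,1)  tX=1.1000 tY=0.6466  stride 1/|dx|=2.0000 1/|dy|=1.1547
    cross y-line → (5,0), t=0.6466 (wall)
  → r_3 = 0.6466
beam 4: φ=135°, α=330°
  d=(0.8660,-0.5000)  start (5,1)  tX=0.5196 tY=1.1200  stride 1/|dx|=1.1547 1/|dy|=2.0000
    cross x-line → (6,1), t=0.5196
    cross y-line → (6,0), t=1.1200 (wall)
  → r_4 = 1.1200

ranges = [6.9000, 5.2539, 0.6466, 1.1200]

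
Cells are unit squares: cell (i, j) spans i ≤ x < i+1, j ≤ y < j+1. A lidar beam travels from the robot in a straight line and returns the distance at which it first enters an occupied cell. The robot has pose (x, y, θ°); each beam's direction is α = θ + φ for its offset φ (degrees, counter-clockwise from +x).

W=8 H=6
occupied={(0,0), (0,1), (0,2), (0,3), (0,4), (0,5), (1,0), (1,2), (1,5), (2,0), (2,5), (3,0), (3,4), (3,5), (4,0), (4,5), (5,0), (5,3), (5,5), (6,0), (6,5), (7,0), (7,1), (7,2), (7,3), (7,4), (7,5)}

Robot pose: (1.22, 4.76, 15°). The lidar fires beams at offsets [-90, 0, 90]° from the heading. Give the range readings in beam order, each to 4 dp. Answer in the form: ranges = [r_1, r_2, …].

ranges = [1.8221, 0.9273, 0.2485]

beam 1: φ=-90°, α=285°
  dir = (cos 285°, sin 285°) = (0.2588, -0.9659); from cell (1,4)
  next x-line at t=3.0137, next y-line at t=0.7868; Δt_x=3.8637, Δt_y=1.0353
    y: enter (1,3) at t=0.7868
    y: enter (1,2) at t=1.8221 ← occupied
  → r_1 = 1.8221
beam 2: φ=0°, α=15°
  dir = (cos 15°, sin 15°) = (0.9659, 0.2588); from cell (1,4)
  next x-line at t=0.8075, next y-line at t=0.9273; Δt_x=1.0353, Δt_y=3.8637
    x: enter (2,4) at t=0.8075
    y: enter (2,5) at t=0.9273 ← occupied
  → r_2 = 0.9273
beam 3: φ=90°, α=105°
  dir = (cos 105°, sin 105°) = (-0.2588, 0.9659); from cell (1,4)
  next x-line at t=0.8500, next y-line at t=0.2485; Δt_x=3.8637, Δt_y=1.0353
    y: enter (1,5) at t=0.2485 ← occupied
  → r_3 = 0.2485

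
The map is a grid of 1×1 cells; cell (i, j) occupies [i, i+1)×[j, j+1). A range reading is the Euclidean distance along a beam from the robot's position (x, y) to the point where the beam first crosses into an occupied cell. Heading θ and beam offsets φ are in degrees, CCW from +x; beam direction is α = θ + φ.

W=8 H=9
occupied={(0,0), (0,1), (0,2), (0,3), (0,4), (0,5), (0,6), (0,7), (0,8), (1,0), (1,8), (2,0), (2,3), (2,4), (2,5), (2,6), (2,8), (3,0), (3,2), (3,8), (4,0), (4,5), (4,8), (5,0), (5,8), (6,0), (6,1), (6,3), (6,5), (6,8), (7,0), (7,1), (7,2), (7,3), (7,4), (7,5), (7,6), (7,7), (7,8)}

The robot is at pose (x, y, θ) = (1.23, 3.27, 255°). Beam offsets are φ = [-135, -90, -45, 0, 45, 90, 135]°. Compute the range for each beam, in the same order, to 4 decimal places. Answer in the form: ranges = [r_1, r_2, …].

beam 1: φ=-135°, α=120°
  direction (-0.5000, 0.8660); cell (1,3); t to first gridline: x 0.4600, y 0.8429 (then +2.0000 / +1.1547)
    (0,3) via x @ 0.4600  # hit
  → r_1 = 0.4600
beam 2: φ=-90°, α=165°
  direction (-0.9659, 0.2588); cell (1,3); t to first gridline: x 0.2381, y 2.8205 (then +1.0353 / +3.8637)
    (0,3) via x @ 0.2381  # hit
  → r_2 = 0.2381
beam 3: φ=-45°, α=210°
  direction (-0.8660, -0.5000); cell (1,3); t to first gridline: x 0.2656, y 0.5400 (then +1.1547 / +2.0000)
    (0,3) via x @ 0.2656  # hit
  → r_3 = 0.2656
beam 4: φ=0°, α=255°
  direction (-0.2588, -0.9659); cell (1,3); t to first gridline: x 0.8887, y 0.2795 (then +3.8637 / +1.0353)
    (1,2) via y @ 0.2795
    (0,2) via x @ 0.8887  # hit
  → r_4 = 0.8887
beam 5: φ=45°, α=300°
  direction (0.5000, -0.8660); cell (1,3); t to first gridline: x 1.5400, y 0.3118 (then +2.0000 / +1.1547)
    (1,2) via y @ 0.3118
    (1,1) via y @ 1.4665
    (2,1) via x @ 1.5400
    (2,0) via y @ 2.6212  # hit
  → r_5 = 2.6212
beam 6: φ=90°, α=345°
  direction (0.9659, -0.2588); cell (1,3); t to first gridline: x 0.7972, y 1.0432 (then +1.0353 / +3.8637)
    (2,3) via x @ 0.7972  # hit
  → r_6 = 0.7972
beam 7: φ=135°, α=30°
  direction (0.8660, 0.5000); cell (1,3); t to first gridline: x 0.8891, y 1.4600 (then +1.1547 / +2.0000)
    (2,3) via x @ 0.8891  # hit
  → r_7 = 0.8891

ranges = [0.4600, 0.2381, 0.2656, 0.8887, 2.6212, 0.7972, 0.8891]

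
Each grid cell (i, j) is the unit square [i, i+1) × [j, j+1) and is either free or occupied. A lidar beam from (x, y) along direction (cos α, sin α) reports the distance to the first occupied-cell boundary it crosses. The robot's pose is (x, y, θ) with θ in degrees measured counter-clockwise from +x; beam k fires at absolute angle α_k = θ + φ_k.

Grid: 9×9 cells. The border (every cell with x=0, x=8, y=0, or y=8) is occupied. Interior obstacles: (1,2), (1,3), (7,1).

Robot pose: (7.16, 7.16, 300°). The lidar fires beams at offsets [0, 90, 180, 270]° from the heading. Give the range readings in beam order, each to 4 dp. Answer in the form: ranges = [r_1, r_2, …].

beam 1: φ=0°, α=300°
  dir = (cos 300°, sin 300°) = (0.5000, -0.8660); from cell (7,7)
  next x-line at t=1.6800, next y-line at t=0.1848; Δt_x=2.0000, Δt_y=1.1547
    y: enter (7,6) at t=0.1848
    y: enter (7,5) at t=1.3395
    x: enter (8,5) at t=1.6800 ← occupied
  → r_1 = 1.6800
beam 2: φ=90°, α=30°
  dir = (cos 30°, sin 30°) = (0.8660, 0.5000); from cell (7,7)
  next x-line at t=0.9699, next y-line at t=1.6800; Δt_x=1.1547, Δt_y=2.0000
    x: enter (8,7) at t=0.9699 ← occupied
  → r_2 = 0.9699
beam 3: φ=180°, α=120°
  dir = (cos 120°, sin 120°) = (-0.5000, 0.8660); from cell (7,7)
  next x-line at t=0.3200, next y-line at t=0.9699; Δt_x=2.0000, Δt_y=1.1547
    x: enter (6,7) at t=0.3200
    y: enter (6,8) at t=0.9699 ← occupied
  → r_3 = 0.9699
beam 4: φ=270°, α=210°
  dir = (cos 210°, sin 210°) = (-0.8660, -0.5000); from cell (7,7)
  next x-line at t=0.1848, next y-line at t=0.3200; Δt_x=1.1547, Δt_y=2.0000
    x: enter (6,7) at t=0.1848
    y: enter (6,6) at t=0.3200
    x: enter (5,6) at t=1.3395
    y: enter (5,5) at t=2.3200
    x: enter (4,5) at t=2.4942
    x: enter (3,5) at t=3.6489
    y: enter (3,4) at t=4.3200
    x: enter (2,4) at t=4.8036
    x: enter (1,4) at t=5.9583
    y: enter (1,3) at t=6.3200 ← occupied
  → r_4 = 6.3200

ranges = [1.6800, 0.9699, 0.9699, 6.3200]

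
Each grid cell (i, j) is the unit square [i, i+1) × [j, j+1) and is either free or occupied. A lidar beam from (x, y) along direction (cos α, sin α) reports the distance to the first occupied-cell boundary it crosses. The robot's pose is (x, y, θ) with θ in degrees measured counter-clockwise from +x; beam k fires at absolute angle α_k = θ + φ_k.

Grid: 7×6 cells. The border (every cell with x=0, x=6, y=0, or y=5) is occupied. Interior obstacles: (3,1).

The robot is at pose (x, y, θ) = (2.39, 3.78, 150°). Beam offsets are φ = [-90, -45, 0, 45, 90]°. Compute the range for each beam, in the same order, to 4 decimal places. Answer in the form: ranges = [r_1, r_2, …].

ranges = [1.4087, 1.2630, 1.6050, 1.4390, 2.7800]

beam 1: φ=-90°, α=60°
  direction (0.5000, 0.8660); cell (2,3); t to first gridline: x 1.2200, y 0.2540 (then +2.0000 / +1.1547)
    (2,4) via y @ 0.2540
    (3,4) via x @ 1.2200
    (3,5) via y @ 1.4087  # hit
  → r_1 = 1.4087
beam 2: φ=-45°, α=105°
  direction (-0.2588, 0.9659); cell (2,3); t to first gridline: x 1.5068, y 0.2278 (then +3.8637 / +1.0353)
    (2,4) via y @ 0.2278
    (2,5) via y @ 1.2630  # hit
  → r_2 = 1.2630
beam 3: φ=0°, α=150°
  direction (-0.8660, 0.5000); cell (2,3); t to first gridline: x 0.4503, y 0.4400 (then +1.1547 / +2.0000)
    (2,4) via y @ 0.4400
    (1,4) via x @ 0.4503
    (0,4) via x @ 1.6050  # hit
  → r_3 = 1.6050
beam 4: φ=45°, α=195°
  direction (-0.9659, -0.2588); cell (2,3); t to first gridline: x 0.4038, y 3.0137 (then +1.0353 / +3.8637)
    (1,3) via x @ 0.4038
    (0,3) via x @ 1.4390  # hit
  → r_4 = 1.4390
beam 5: φ=90°, α=240°
  direction (-0.5000, -0.8660); cell (2,3); t to first gridline: x 0.7800, y 0.9007 (then +2.0000 / +1.1547)
    (1,3) via x @ 0.7800
    (1,2) via y @ 0.9007
    (1,1) via y @ 2.0554
    (0,1) via x @ 2.7800  # hit
  → r_5 = 2.7800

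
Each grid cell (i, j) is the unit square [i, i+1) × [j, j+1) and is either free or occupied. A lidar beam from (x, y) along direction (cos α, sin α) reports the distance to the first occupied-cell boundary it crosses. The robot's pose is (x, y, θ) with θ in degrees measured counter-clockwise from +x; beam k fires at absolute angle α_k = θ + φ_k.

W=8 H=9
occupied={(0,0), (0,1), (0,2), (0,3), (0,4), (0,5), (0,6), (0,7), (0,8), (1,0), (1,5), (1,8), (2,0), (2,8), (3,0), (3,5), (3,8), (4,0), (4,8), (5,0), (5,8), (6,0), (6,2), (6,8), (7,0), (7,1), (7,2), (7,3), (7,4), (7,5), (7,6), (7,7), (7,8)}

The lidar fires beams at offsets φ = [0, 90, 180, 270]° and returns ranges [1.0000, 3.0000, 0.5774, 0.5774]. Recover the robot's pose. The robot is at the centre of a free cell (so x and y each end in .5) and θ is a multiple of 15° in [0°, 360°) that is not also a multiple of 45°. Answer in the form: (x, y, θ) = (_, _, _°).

Enumerate (i+0.5, j+0.5, θ) over the 39 free cells and 16 admissible headings. For each, cast all 4 beams and compare to the given ranges.
  (1.5, 7.5, 255°): beam 1 = 1.5529 ≠ 1.0000 ✗
  (5.5, 7.5, 60°): beam 1 = 0.5774 ≠ 1.0000 ✗
  (2.5, 6.5, 240°): beam 2 = 1.0000 ≠ 3.0000 ✗
  (4.5, 1.5, 195°): beam 1 = 1.9319 ≠ 1.0000 ✗
  …
  (6.5, 3.5, 60°): r_1=1.0000, r_2=3.0000, r_3=0.5774, r_4=0.5774 — all match ✓
No second candidate reproduces the full scan.

(x, y, θ) = (6.5, 3.5, 60°)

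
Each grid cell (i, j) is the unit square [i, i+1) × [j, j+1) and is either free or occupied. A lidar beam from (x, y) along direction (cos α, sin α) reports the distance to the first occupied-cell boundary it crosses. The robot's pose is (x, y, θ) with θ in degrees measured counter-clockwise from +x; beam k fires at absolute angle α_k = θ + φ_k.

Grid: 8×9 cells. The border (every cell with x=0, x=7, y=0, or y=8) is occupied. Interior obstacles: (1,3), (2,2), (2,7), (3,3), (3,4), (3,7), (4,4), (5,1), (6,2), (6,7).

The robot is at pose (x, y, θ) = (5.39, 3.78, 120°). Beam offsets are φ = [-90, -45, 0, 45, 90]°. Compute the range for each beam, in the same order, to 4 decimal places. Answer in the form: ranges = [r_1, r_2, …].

ranges = [1.8591, 3.3336, 0.7800, 0.8500, 2.7597]

beam 1: φ=-90°, α=30°
  dir = (cos 30°, sin 30°) = (0.8660, 0.5000); from cell (5,3)
  next x-line at t=0.7044, next y-line at t=0.4400; Δt_x=1.1547, Δt_y=2.0000
    y: enter (5,4) at t=0.4400
    x: enter (6,4) at t=0.7044
    x: enter (7,4) at t=1.8591 ← occupied
  → r_1 = 1.8591
beam 2: φ=-45°, α=75°
  dir = (cos 75°, sin 75°) = (0.2588, 0.9659); from cell (5,3)
  next x-line at t=2.3569, next y-line at t=0.2278; Δt_x=3.8637, Δt_y=1.0353
    y: enter (5,4) at t=0.2278
    y: enter (5,5) at t=1.2630
    y: enter (5,6) at t=2.2983
    x: enter (6,6) at t=2.3569
    y: enter (6,7) at t=3.3336 ← occupied
  → r_2 = 3.3336
beam 3: φ=0°, α=120°
  dir = (cos 120°, sin 120°) = (-0.5000, 0.8660); from cell (5,3)
  next x-line at t=0.7800, next y-line at t=0.2540; Δt_x=2.0000, Δt_y=1.1547
    y: enter (5,4) at t=0.2540
    x: enter (4,4) at t=0.7800 ← occupied
  → r_3 = 0.7800
beam 4: φ=45°, α=165°
  dir = (cos 165°, sin 165°) = (-0.9659, 0.2588); from cell (5,3)
  next x-line at t=0.4038, next y-line at t=0.8500; Δt_x=1.0353, Δt_y=3.8637
    x: enter (4,3) at t=0.4038
    y: enter (4,4) at t=0.8500 ← occupied
  → r_4 = 0.8500
beam 5: φ=90°, α=210°
  dir = (cos 210°, sin 210°) = (-0.8660, -0.5000); from cell (5,3)
  next x-line at t=0.4503, next y-line at t=1.5600; Δt_x=1.1547, Δt_y=2.0000
    x: enter (4,3) at t=0.4503
    y: enter (4,2) at t=1.5600
    x: enter (3,2) at t=1.6050
    x: enter (2,2) at t=2.7597 ← occupied
  → r_5 = 2.7597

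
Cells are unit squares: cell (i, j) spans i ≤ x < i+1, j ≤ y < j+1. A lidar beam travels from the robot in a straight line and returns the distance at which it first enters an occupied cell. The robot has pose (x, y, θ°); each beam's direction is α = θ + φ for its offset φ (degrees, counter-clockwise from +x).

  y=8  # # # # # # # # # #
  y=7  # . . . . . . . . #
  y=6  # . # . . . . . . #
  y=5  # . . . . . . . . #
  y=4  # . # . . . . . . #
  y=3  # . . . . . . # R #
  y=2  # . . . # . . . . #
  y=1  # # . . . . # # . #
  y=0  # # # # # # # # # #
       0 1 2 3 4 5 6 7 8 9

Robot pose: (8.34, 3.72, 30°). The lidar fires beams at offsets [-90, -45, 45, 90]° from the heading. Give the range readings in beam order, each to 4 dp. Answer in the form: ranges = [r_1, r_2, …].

beam 1: φ=-90°, α=300°
  dir = (cos 300°, sin 300°) = (0.5000, -0.8660); from cell (8,3)
  next x-line at t=1.3200, next y-line at t=0.8314; Δt_x=2.0000, Δt_y=1.1547
    y: enter (8,2) at t=0.8314
    x: enter (9,2) at t=1.3200 ← occupied
  → r_1 = 1.3200
beam 2: φ=-45°, α=345°
  dir = (cos 345°, sin 345°) = (0.9659, -0.2588); from cell (8,3)
  next x-line at t=0.6833, next y-line at t=2.7819; Δt_x=1.0353, Δt_y=3.8637
    x: enter (9,3) at t=0.6833 ← occupied
  → r_2 = 0.6833
beam 3: φ=45°, α=75°
  dir = (cos 75°, sin 75°) = (0.2588, 0.9659); from cell (8,3)
  next x-line at t=2.5500, next y-line at t=0.2899; Δt_x=3.8637, Δt_y=1.0353
    y: enter (8,4) at t=0.2899
    y: enter (8,5) at t=1.3252
    y: enter (8,6) at t=2.3604
    x: enter (9,6) at t=2.5500 ← occupied
  → r_3 = 2.5500
beam 4: φ=90°, α=120°
  dir = (cos 120°, sin 120°) = (-0.5000, 0.8660); from cell (8,3)
  next x-line at t=0.6800, next y-line at t=0.3233; Δt_x=2.0000, Δt_y=1.1547
    y: enter (8,4) at t=0.3233
    x: enter (7,4) at t=0.6800
    y: enter (7,5) at t=1.4780
    y: enter (7,6) at t=2.6327
    x: enter (6,6) at t=2.6800
    y: enter (6,7) at t=3.7874
    x: enter (5,7) at t=4.6800
    y: enter (5,8) at t=4.9421 ← occupied
  → r_4 = 4.9421

ranges = [1.3200, 0.6833, 2.5500, 4.9421]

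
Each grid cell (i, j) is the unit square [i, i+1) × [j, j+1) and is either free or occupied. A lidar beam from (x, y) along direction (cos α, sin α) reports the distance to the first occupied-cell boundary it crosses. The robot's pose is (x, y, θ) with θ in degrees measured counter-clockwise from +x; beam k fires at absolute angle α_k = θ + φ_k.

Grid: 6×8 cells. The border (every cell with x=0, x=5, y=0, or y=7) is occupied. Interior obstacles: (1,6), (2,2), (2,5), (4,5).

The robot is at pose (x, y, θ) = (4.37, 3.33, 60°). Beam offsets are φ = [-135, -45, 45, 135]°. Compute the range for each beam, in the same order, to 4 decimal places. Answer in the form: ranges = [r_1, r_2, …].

ranges = [2.4122, 0.6522, 3.7995, 1.4183]

beam 1: φ=-135°, α=285°
  cosα=0.2588 sinα=-0.9659 | (4,3) | tMaxX 2.4341 tMaxY 0.3416 | tΔX 3.8637 tΔY 1.0353
    t=0.3416 [y] (4,2)
    t=1.3769 [y] (4,1)
    t=2.4122 [y] (4,0) — stop
  → r_1 = 2.4122
beam 2: φ=-45°, α=15°
  cosα=0.9659 sinα=0.2588 | (4,3) | tMaxX 0.6522 tMaxY 2.5887 | tΔX 1.0353 tΔY 3.8637
    t=0.6522 [x] (5,3) — stop
  → r_2 = 0.6522
beam 3: φ=45°, α=105°
  cosα=-0.2588 sinα=0.9659 | (4,3) | tMaxX 1.4296 tMaxY 0.6936 | tΔX 3.8637 tΔY 1.0353
    t=0.6936 [y] (4,4)
    t=1.4296 [x] (3,4)
    t=1.7289 [y] (3,5)
    t=2.7642 [y] (3,6)
    t=3.7995 [y] (3,7) — stop
  → r_3 = 3.7995
beam 4: φ=135°, α=195°
  cosα=-0.9659 sinα=-0.2588 | (4,3) | tMaxX 0.3831 tMaxY 1.2750 | tΔX 1.0353 tΔY 3.8637
    t=0.3831 [x] (3,3)
    t=1.2750 [y] (3,2)
    t=1.4183 [x] (2,2) — stop
  → r_4 = 1.4183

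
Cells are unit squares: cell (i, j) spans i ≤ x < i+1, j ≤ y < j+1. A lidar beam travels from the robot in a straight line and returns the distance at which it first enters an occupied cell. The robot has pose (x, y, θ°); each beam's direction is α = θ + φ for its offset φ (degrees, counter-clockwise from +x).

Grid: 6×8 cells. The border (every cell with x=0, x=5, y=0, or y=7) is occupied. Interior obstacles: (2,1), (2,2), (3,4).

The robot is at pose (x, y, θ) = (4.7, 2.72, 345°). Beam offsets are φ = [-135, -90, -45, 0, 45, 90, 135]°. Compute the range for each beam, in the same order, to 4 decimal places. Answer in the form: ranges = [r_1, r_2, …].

ranges = [1.9630, 1.7807, 0.6000, 0.3106, 0.3464, 1.1591, 1.4780]

beam 1: φ=-135°, α=210°
  cosα=-0.8660 sinα=-0.5000 | (4,2) | tMaxX 0.8083 tMaxY 1.4400 | tΔX 1.1547 tΔY 2.0000
    t=0.8083 [x] (3,2)
    t=1.4400 [y] (3,1)
    t=1.9630 [x] (2,1) — stop
  → r_1 = 1.9630
beam 2: φ=-90°, α=255°
  cosα=-0.2588 sinα=-0.9659 | (4,2) | tMaxX 2.7046 tMaxY 0.7454 | tΔX 3.8637 tΔY 1.0353
    t=0.7454 [y] (4,1)
    t=1.7807 [y] (4,0) — stop
  → r_2 = 1.7807
beam 3: φ=-45°, α=300°
  cosα=0.5000 sinα=-0.8660 | (4,2) | tMaxX 0.6000 tMaxY 0.8314 | tΔX 2.0000 tΔY 1.1547
    t=0.6000 [x] (5,2) — stop
  → r_3 = 0.6000
beam 4: φ=0°, α=345°
  cosα=0.9659 sinα=-0.2588 | (4,2) | tMaxX 0.3106 tMaxY 2.7819 | tΔX 1.0353 tΔY 3.8637
    t=0.3106 [x] (5,2) — stop
  → r_4 = 0.3106
beam 5: φ=45°, α=30°
  cosα=0.8660 sinα=0.5000 | (4,2) | tMaxX 0.3464 tMaxY 0.5600 | tΔX 1.1547 tΔY 2.0000
    t=0.3464 [x] (5,2) — stop
  → r_5 = 0.3464
beam 6: φ=90°, α=75°
  cosα=0.2588 sinα=0.9659 | (4,2) | tMaxX 1.1591 tMaxY 0.2899 | tΔX 3.8637 tΔY 1.0353
    t=0.2899 [y] (4,3)
    t=1.1591 [x] (5,3) — stop
  → r_6 = 1.1591
beam 7: φ=135°, α=120°
  cosα=-0.5000 sinα=0.8660 | (4,2) | tMaxX 1.4000 tMaxY 0.3233 | tΔX 2.0000 tΔY 1.1547
    t=0.3233 [y] (4,3)
    t=1.4000 [x] (3,3)
    t=1.4780 [y] (3,4) — stop
  → r_7 = 1.4780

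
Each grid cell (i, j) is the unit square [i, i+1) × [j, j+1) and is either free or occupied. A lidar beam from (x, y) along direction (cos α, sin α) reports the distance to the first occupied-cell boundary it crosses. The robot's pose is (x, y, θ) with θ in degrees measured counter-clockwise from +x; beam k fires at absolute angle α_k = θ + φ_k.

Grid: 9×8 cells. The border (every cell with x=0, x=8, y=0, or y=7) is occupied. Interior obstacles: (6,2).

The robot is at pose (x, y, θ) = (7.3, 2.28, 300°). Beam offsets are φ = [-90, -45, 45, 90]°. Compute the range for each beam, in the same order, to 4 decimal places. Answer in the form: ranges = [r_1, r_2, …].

beam 1: φ=-90°, α=210°
  dir = (cos 210°, sin 210°) = (-0.8660, -0.5000); from cell (7,2)
  next x-line at t=0.3464, next y-line at t=0.5600; Δt_x=1.1547, Δt_y=2.0000
    x: enter (6,2) at t=0.3464 ← occupied
  → r_1 = 0.3464
beam 2: φ=-45°, α=255°
  dir = (cos 255°, sin 255°) = (-0.2588, -0.9659); from cell (7,2)
  next x-line at t=1.1591, next y-line at t=0.2899; Δt_x=3.8637, Δt_y=1.0353
    y: enter (7,1) at t=0.2899
    x: enter (6,1) at t=1.1591
    y: enter (6,0) at t=1.3252 ← occupied
  → r_2 = 1.3252
beam 3: φ=45°, α=345°
  dir = (cos 345°, sin 345°) = (0.9659, -0.2588); from cell (7,2)
  next x-line at t=0.7247, next y-line at t=1.0818; Δt_x=1.0353, Δt_y=3.8637
    x: enter (8,2) at t=0.7247 ← occupied
  → r_3 = 0.7247
beam 4: φ=90°, α=30°
  dir = (cos 30°, sin 30°) = (0.8660, 0.5000); from cell (7,2)
  next x-line at t=0.8083, next y-line at t=1.4400; Δt_x=1.1547, Δt_y=2.0000
    x: enter (8,2) at t=0.8083 ← occupied
  → r_4 = 0.8083

ranges = [0.3464, 1.3252, 0.7247, 0.8083]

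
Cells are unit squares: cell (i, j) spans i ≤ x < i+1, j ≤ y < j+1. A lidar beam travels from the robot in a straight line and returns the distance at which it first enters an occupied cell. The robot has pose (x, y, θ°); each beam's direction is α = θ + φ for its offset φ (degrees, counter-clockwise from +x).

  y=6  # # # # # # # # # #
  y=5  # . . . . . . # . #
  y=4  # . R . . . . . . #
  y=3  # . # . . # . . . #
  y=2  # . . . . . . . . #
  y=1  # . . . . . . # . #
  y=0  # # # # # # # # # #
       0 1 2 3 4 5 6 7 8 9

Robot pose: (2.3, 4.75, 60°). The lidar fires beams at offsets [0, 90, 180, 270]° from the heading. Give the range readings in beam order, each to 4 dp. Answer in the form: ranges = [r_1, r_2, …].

ranges = [1.4434, 1.5011, 2.6000, 3.1177]

beam 1: φ=0°, α=60°
  d=(0.5000,0.8660)  start (2,4)  tX=1.4000 tY=0.2887  stride 1/|dx|=2.0000 1/|dy|=1.1547
    cross y-line → (2,5), t=0.2887
    cross x-line → (3,5), t=1.4000
    cross y-line → (3,6), t=1.4434 (wall)
  → r_1 = 1.4434
beam 2: φ=90°, α=150°
  d=(-0.8660,0.5000)  start (2,4)  tX=0.3464 tY=0.5000  stride 1/|dx|=1.1547 1/|dy|=2.0000
    cross x-line → (1,4), t=0.3464
    cross y-line → (1,5), t=0.5000
    cross x-line → (0,5), t=1.5011 (wall)
  → r_2 = 1.5011
beam 3: φ=180°, α=240°
  d=(-0.5000,-0.8660)  start (2,4)  tX=0.6000 tY=0.8660  stride 1/|dx|=2.0000 1/|dy|=1.1547
    cross x-line → (1,4), t=0.6000
    cross y-line → (1,3), t=0.8660
    cross y-line → (1,2), t=2.0207
    cross x-line → (0,2), t=2.6000 (wall)
  → r_3 = 2.6000
beam 4: φ=270°, α=330°
  d=(0.8660,-0.5000)  start (2,4)  tX=0.8083 tY=1.5000  stride 1/|dx|=1.1547 1/|dy|=2.0000
    cross x-line → (3,4), t=0.8083
    cross y-line → (3,3), t=1.5000
    cross x-line → (4,3), t=1.9630
    cross x-line → (5,3), t=3.1177 (wall)
  → r_4 = 3.1177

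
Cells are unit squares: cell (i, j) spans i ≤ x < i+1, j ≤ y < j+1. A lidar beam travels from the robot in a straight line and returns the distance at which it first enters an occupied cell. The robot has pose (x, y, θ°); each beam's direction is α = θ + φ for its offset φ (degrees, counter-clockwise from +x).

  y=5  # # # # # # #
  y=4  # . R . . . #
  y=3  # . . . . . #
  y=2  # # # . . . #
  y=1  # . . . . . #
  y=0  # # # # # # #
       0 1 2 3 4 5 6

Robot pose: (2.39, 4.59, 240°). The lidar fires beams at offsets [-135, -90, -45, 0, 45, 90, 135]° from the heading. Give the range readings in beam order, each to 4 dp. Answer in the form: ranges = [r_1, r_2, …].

ranges = [0.4245, 0.8200, 1.4390, 1.8360, 1.6461, 4.1685, 1.5841]

beam 1: φ=-135°, α=105°
  d=(-0.2588,0.9659)  start (2,4)  tX=1.5068 tY=0.4245  stride 1/|dx|=3.8637 1/|dy|=1.0353
    cross y-line → (2,5), t=0.4245 (wall)
  → r_1 = 0.4245
beam 2: φ=-90°, α=150°
  d=(-0.8660,0.5000)  start (2,4)  tX=0.4503 tY=0.8200  stride 1/|dx|=1.1547 1/|dy|=2.0000
    cross x-line → (1,4), t=0.4503
    cross y-line → (1,5), t=0.8200 (wall)
  → r_2 = 0.8200
beam 3: φ=-45°, α=195°
  d=(-0.9659,-0.2588)  start (2,4)  tX=0.4038 tY=2.2796  stride 1/|dx|=1.0353 1/|dy|=3.8637
    cross x-line → (1,4), t=0.4038
    cross x-line → (0,4), t=1.4390 (wall)
  → r_3 = 1.4390
beam 4: φ=0°, α=240°
  d=(-0.5000,-0.8660)  start (2,4)  tX=0.7800 tY=0.6813  stride 1/|dx|=2.0000 1/|dy|=1.1547
    cross y-line → (2,3), t=0.6813
    cross x-line → (1,3), t=0.7800
    cross y-line → (1,2), t=1.8360 (wall)
  → r_4 = 1.8360
beam 5: φ=45°, α=285°
  d=(0.2588,-0.9659)  start (2,4)  tX=2.3569 tY=0.6108  stride 1/|dx|=3.8637 1/|dy|=1.0353
    cross y-line → (2,3), t=0.6108
    cross y-line → (2,2), t=1.6461 (wall)
  → r_5 = 1.6461
beam 6: φ=90°, α=330°
  d=(0.8660,-0.5000)  start (2,4)  tX=0.7044 tY=1.1800  stride 1/|dx|=1.1547 1/|dy|=2.0000
    cross x-line → (3,4), t=0.7044
    cross y-line → (3,3), t=1.1800
    cross x-line → (4,3), t=1.8591
    cross x-line → (5,3), t=3.0138
    cross y-line → (5,2), t=3.1800
    cross x-line → (6,2), t=4.1685 (wall)
  → r_6 = 4.1685
beam 7: φ=135°, α=15°
  d=(0.9659,0.2588)  start (2,4)  tX=0.6315 tY=1.5841  stride 1/|dx|=1.0353 1/|dy|=3.8637
    cross x-line → (3,4), t=0.6315
    cross y-line → (3,5), t=1.5841 (wall)
  → r_7 = 1.5841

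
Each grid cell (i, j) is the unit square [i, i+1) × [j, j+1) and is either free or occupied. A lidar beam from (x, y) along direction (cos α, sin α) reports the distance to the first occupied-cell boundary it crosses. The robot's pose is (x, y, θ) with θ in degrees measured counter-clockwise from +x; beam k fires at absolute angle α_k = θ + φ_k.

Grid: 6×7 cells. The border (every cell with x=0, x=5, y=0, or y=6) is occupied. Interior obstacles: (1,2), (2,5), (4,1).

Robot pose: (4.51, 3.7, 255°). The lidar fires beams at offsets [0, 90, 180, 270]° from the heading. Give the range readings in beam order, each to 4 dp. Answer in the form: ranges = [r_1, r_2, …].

beam 1: φ=0°, α=255°
  dir = (cos 255°, sin 255°) = (-0.2588, -0.9659); from cell (4,3)
  next x-line at t=1.9705, next y-line at t=0.7247; Δt_x=3.8637, Δt_y=1.0353
    y: enter (4,2) at t=0.7247
    y: enter (4,1) at t=1.7600 ← occupied
  → r_1 = 1.7600
beam 2: φ=90°, α=345°
  dir = (cos 345°, sin 345°) = (0.9659, -0.2588); from cell (4,3)
  next x-line at t=0.5073, next y-line at t=2.7046; Δt_x=1.0353, Δt_y=3.8637
    x: enter (5,3) at t=0.5073 ← occupied
  → r_2 = 0.5073
beam 3: φ=180°, α=75°
  dir = (cos 75°, sin 75°) = (0.2588, 0.9659); from cell (4,3)
  next x-line at t=1.8932, next y-line at t=0.3106; Δt_x=3.8637, Δt_y=1.0353
    y: enter (4,4) at t=0.3106
    y: enter (4,5) at t=1.3459
    x: enter (5,5) at t=1.8932 ← occupied
  → r_3 = 1.8932
beam 4: φ=270°, α=165°
  dir = (cos 165°, sin 165°) = (-0.9659, 0.2588); from cell (4,3)
  next x-line at t=0.5280, next y-line at t=1.1591; Δt_x=1.0353, Δt_y=3.8637
    x: enter (3,3) at t=0.5280
    y: enter (3,4) at t=1.1591
    x: enter (2,4) at t=1.5633
    x: enter (1,4) at t=2.5985
    x: enter (0,4) at t=3.6338 ← occupied
  → r_4 = 3.6338

ranges = [1.7600, 0.5073, 1.8932, 3.6338]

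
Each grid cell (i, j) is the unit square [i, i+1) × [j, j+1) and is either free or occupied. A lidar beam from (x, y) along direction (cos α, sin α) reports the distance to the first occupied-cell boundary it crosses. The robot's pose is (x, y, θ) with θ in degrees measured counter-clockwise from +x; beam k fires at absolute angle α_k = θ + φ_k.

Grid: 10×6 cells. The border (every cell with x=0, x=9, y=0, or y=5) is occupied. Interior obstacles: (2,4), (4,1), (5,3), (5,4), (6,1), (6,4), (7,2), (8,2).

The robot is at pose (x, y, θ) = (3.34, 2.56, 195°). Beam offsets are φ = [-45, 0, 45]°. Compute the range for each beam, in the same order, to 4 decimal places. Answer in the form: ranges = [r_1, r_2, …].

ranges = [2.7020, 2.4225, 1.8013]

beam 1: φ=-45°, α=150°
  dir = (cos 150°, sin 150°) = (-0.8660, 0.5000); from cell (3,2)
  next x-line at t=0.3926, next y-line at t=0.8800; Δt_x=1.1547, Δt_y=2.0000
    x: enter (2,2) at t=0.3926
    y: enter (2,3) at t=0.8800
    x: enter (1,3) at t=1.5473
    x: enter (0,3) at t=2.7020 ← occupied
  → r_1 = 2.7020
beam 2: φ=0°, α=195°
  dir = (cos 195°, sin 195°) = (-0.9659, -0.2588); from cell (3,2)
  next x-line at t=0.3520, next y-line at t=2.1637; Δt_x=1.0353, Δt_y=3.8637
    x: enter (2,2) at t=0.3520
    x: enter (1,2) at t=1.3873
    y: enter (1,1) at t=2.1637
    x: enter (0,1) at t=2.4225 ← occupied
  → r_2 = 2.4225
beam 3: φ=45°, α=240°
  dir = (cos 240°, sin 240°) = (-0.5000, -0.8660); from cell (3,2)
  next x-line at t=0.6800, next y-line at t=0.6466; Δt_x=2.0000, Δt_y=1.1547
    y: enter (3,1) at t=0.6466
    x: enter (2,1) at t=0.6800
    y: enter (2,0) at t=1.8013 ← occupied
  → r_3 = 1.8013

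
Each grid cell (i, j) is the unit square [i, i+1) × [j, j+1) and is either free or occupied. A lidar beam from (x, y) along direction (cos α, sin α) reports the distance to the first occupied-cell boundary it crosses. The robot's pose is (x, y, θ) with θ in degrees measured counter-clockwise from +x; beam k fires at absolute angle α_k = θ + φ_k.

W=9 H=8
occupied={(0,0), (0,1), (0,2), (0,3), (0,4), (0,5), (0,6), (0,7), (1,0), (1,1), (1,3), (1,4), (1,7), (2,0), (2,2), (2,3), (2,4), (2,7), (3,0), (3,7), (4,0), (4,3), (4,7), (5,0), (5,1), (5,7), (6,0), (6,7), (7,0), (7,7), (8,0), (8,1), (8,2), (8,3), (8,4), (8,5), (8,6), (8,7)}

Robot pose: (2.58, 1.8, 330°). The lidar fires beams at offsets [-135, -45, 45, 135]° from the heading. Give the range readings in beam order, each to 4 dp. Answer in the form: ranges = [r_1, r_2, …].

ranges = [0.6005, 0.8282, 5.6112, 0.2071]

beam 1: φ=-135°, α=195°
  direction (-0.9659, -0.2588); cell (2,1); t to first gridline: x 0.6005, y 3.0910 (then +1.0353 / +3.8637)
    (1,1) via x @ 0.6005  # hit
  → r_1 = 0.6005
beam 2: φ=-45°, α=285°
  direction (0.2588, -0.9659); cell (2,1); t to first gridline: x 1.6228, y 0.8282 (then +3.8637 / +1.0353)
    (2,0) via y @ 0.8282  # hit
  → r_2 = 0.8282
beam 3: φ=45°, α=15°
  direction (0.9659, 0.2588); cell (2,1); t to first gridline: x 0.4348, y 0.7727 (then +1.0353 / +3.8637)
    (3,1) via x @ 0.4348
    (3,2) via y @ 0.7727
    (4,2) via x @ 1.4701
    (5,2) via x @ 2.5054
    (6,2) via x @ 3.5406
    (7,2) via x @ 4.5759
    (7,3) via y @ 4.6364
    (8,3) via x @ 5.6112  # hit
  → r_3 = 5.6112
beam 4: φ=135°, α=105°
  direction (-0.2588, 0.9659); cell (2,1); t to first gridline: x 2.2409, y 0.2071 (then +3.8637 / +1.0353)
    (2,2) via y @ 0.2071  # hit
  → r_4 = 0.2071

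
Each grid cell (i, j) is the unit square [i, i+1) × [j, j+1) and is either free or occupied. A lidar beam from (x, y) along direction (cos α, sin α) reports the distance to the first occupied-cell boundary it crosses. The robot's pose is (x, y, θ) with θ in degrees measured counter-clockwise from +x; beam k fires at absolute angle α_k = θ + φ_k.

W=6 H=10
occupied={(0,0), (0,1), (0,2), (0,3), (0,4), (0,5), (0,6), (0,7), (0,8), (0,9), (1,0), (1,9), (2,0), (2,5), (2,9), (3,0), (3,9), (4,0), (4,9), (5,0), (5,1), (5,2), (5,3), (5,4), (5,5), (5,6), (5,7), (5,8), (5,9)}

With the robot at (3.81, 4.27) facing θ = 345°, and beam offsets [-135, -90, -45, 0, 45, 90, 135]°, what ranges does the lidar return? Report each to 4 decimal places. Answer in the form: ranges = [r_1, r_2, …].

beam 1: φ=-135°, α=210°
  direction (-0.8660, -0.5000); cell (3,4); t to first gridline: x 0.9353, y 0.5400 (then +1.1547 / +2.0000)
    (3,3) via y @ 0.5400
    (2,3) via x @ 0.9353
    (1,3) via x @ 2.0900
    (1,2) via y @ 2.5400
    (0,2) via x @ 3.2447  # hit
  → r_1 = 3.2447
beam 2: φ=-90°, α=255°
  direction (-0.2588, -0.9659); cell (3,4); t to first gridline: x 3.1296, y 0.2795 (then +3.8637 / +1.0353)
    (3,3) via y @ 0.2795
    (3,2) via y @ 1.3148
    (3,1) via y @ 2.3501
    (2,1) via x @ 3.1296
    (2,0) via y @ 3.3854  # hit
  → r_2 = 3.3854
beam 3: φ=-45°, α=300°
  direction (0.5000, -0.8660); cell (3,4); t to first gridline: x 0.3800, y 0.3118 (then +2.0000 / +1.1547)
    (3,3) via y @ 0.3118
    (4,3) via x @ 0.3800
    (4,2) via y @ 1.4665
    (5,2) via x @ 2.3800  # hit
  → r_3 = 2.3800
beam 4: φ=0°, α=345°
  direction (0.9659, -0.2588); cell (3,4); t to first gridline: x 0.1967, y 1.0432 (then +1.0353 / +3.8637)
    (4,4) via x @ 0.1967
    (4,3) via y @ 1.0432
    (5,3) via x @ 1.2320  # hit
  → r_4 = 1.2320
beam 5: φ=45°, α=30°
  direction (0.8660, 0.5000); cell (3,4); t to first gridline: x 0.2194, y 1.4600 (then +1.1547 / +2.0000)
    (4,4) via x @ 0.2194
    (5,4) via x @ 1.3741  # hit
  → r_5 = 1.3741
beam 6: φ=90°, α=75°
  direction (0.2588, 0.9659); cell (3,4); t to first gridline: x 0.7341, y 0.7558 (then +3.8637 / +1.0353)
    (4,4) via x @ 0.7341
    (4,5) via y @ 0.7558
    (4,6) via y @ 1.7910
    (4,7) via y @ 2.8263
    (4,8) via y @ 3.8616
    (5,8) via x @ 4.5978  # hit
  → r_6 = 4.5978
beam 7: φ=135°, α=120°
  direction (-0.5000, 0.8660); cell (3,4); t to first gridline: x 1.6200, y 0.8429 (then +2.0000 / +1.1547)
    (3,5) via y @ 0.8429
    (2,5) via x @ 1.6200  # hit
  → r_7 = 1.6200

ranges = [3.2447, 3.3854, 2.3800, 1.2320, 1.3741, 4.5978, 1.6200]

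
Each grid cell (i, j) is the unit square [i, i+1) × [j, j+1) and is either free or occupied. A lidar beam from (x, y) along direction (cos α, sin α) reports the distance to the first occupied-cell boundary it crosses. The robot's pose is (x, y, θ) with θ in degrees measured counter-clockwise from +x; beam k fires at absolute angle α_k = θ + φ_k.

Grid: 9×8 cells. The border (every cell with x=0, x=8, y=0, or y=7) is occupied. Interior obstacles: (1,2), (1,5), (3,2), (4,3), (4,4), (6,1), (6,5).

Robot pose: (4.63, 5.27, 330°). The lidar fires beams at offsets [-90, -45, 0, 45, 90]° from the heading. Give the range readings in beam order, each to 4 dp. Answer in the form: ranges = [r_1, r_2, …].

ranges = [0.3118, 0.2795, 3.8913, 1.4183, 1.9976]

beam 1: φ=-90°, α=240°
  dir = (cos 240°, sin 240°) = (-0.5000, -0.8660); from cell (4,5)
  next x-line at t=1.2600, next y-line at t=0.3118; Δt_x=2.0000, Δt_y=1.1547
    y: enter (4,4) at t=0.3118 ← occupied
  → r_1 = 0.3118
beam 2: φ=-45°, α=285°
  dir = (cos 285°, sin 285°) = (0.2588, -0.9659); from cell (4,5)
  next x-line at t=1.4296, next y-line at t=0.2795; Δt_x=3.8637, Δt_y=1.0353
    y: enter (4,4) at t=0.2795 ← occupied
  → r_2 = 0.2795
beam 3: φ=0°, α=330°
  dir = (cos 330°, sin 330°) = (0.8660, -0.5000); from cell (4,5)
  next x-line at t=0.4272, next y-line at t=0.5400; Δt_x=1.1547, Δt_y=2.0000
    x: enter (5,5) at t=0.4272
    y: enter (5,4) at t=0.5400
    x: enter (6,4) at t=1.5819
    y: enter (6,3) at t=2.5400
    x: enter (7,3) at t=2.7366
    x: enter (8,3) at t=3.8913 ← occupied
  → r_3 = 3.8913
beam 4: φ=45°, α=15°
  dir = (cos 15°, sin 15°) = (0.9659, 0.2588); from cell (4,5)
  next x-line at t=0.3831, next y-line at t=2.8205; Δt_x=1.0353, Δt_y=3.8637
    x: enter (5,5) at t=0.3831
    x: enter (6,5) at t=1.4183 ← occupied
  → r_4 = 1.4183
beam 5: φ=90°, α=60°
  dir = (cos 60°, sin 60°) = (0.5000, 0.8660); from cell (4,5)
  next x-line at t=0.7400, next y-line at t=0.8429; Δt_x=2.0000, Δt_y=1.1547
    x: enter (5,5) at t=0.7400
    y: enter (5,6) at t=0.8429
    y: enter (5,7) at t=1.9976 ← occupied
  → r_5 = 1.9976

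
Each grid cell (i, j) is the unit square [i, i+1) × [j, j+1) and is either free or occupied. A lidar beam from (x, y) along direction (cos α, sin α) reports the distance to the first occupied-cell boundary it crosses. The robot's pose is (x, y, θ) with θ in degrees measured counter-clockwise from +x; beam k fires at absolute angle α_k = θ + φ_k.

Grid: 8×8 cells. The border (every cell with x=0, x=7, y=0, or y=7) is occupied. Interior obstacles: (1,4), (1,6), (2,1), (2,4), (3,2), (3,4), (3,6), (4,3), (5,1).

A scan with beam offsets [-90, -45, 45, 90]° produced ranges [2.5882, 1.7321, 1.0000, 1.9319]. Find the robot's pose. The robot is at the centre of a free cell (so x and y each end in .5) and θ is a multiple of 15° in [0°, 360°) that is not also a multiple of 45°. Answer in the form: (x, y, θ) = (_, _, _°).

(x, y, θ) = (4.5, 5.5, 105°)

Candidates: 27 free-cell centres × 16 headings = 432 poses. Raycast each; keep the one whose scan matches to 4 dp.
  (5.5, 3.5, 330°): beam 1 = 2.8868 ≠ 2.5882 ✗
  (5.5, 3.5, 120°): beam 1 = 1.7321 ≠ 2.5882 ✗
  (5.5, 6.5, 60°): beam 1 = 1.7321 ≠ 2.5882 ✗
  (2.5, 2.5, 210°): beam 1 = 1.7321 ≠ 2.5882 ✗
  …
  (4.5, 5.5, 105°): r_1=2.5882, r_2=1.7321, r_3=1.0000, r_4=1.9319 — all match ✓
Only this pose fits every beam.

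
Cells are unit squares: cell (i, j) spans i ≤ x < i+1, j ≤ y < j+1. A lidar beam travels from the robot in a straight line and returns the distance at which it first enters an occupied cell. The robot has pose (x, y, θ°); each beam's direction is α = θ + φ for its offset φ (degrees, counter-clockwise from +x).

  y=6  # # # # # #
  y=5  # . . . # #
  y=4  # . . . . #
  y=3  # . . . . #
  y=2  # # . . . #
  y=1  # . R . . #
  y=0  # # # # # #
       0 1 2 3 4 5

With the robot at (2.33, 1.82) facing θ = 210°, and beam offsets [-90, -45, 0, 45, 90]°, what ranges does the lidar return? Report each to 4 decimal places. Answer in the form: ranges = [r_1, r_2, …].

ranges = [0.6600, 0.6955, 1.5358, 0.8489, 0.9469]

beam 1: φ=-90°, α=120°
  direction (-0.5000, 0.8660); cell (2,1); t to first gridline: x 0.6600, y 0.2078 (then +2.0000 / +1.1547)
    (2,2) via y @ 0.2078
    (1,2) via x @ 0.6600  # hit
  → r_1 = 0.6600
beam 2: φ=-45°, α=165°
  direction (-0.9659, 0.2588); cell (2,1); t to first gridline: x 0.3416, y 0.6955 (then +1.0353 / +3.8637)
    (1,1) via x @ 0.3416
    (1,2) via y @ 0.6955  # hit
  → r_2 = 0.6955
beam 3: φ=0°, α=210°
  direction (-0.8660, -0.5000); cell (2,1); t to first gridline: x 0.3811, y 1.6400 (then +1.1547 / +2.0000)
    (1,1) via x @ 0.3811
    (0,1) via x @ 1.5358  # hit
  → r_3 = 1.5358
beam 4: φ=45°, α=255°
  direction (-0.2588, -0.9659); cell (2,1); t to first gridline: x 1.2750, y 0.8489 (then +3.8637 / +1.0353)
    (2,0) via y @ 0.8489  # hit
  → r_4 = 0.8489
beam 5: φ=90°, α=300°
  direction (0.5000, -0.8660); cell (2,1); t to first gridline: x 1.3400, y 0.9469 (then +2.0000 / +1.1547)
    (2,0) via y @ 0.9469  # hit
  → r_5 = 0.9469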